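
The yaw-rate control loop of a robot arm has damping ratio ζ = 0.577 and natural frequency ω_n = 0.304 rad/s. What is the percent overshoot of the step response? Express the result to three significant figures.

%OS ≈ 10.9%

For an underdamped second-order system, %OS = 100·exp(−πζ/√(1−ζ²)).
πζ/√(1−ζ²) = π·0.577/√(1−0.333) = 2.219, so %OS = 100·e^(−2.219) = 10.9%.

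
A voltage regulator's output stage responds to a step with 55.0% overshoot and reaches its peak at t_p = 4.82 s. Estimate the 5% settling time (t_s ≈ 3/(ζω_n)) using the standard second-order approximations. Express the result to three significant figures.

ζ from %OS: ζ = |ln 0.550|/√(π²+ln²0.550) = 0.187.
t_p = π/ω_d ⇒ ω_d = 0.652 rad/s; then ω_n = ω_d/√(1−ζ²) = 0.663 rad/s.
t_s ≈ 3/(ζω_n) = 3/(0.187·0.663) = 24.2 s.

t_s ≈ 24.2 s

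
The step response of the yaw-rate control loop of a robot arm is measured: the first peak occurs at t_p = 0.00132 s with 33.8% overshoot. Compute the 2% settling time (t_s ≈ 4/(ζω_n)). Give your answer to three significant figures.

t_s ≈ 0.00487 s

The overshoot fixes ζ = −ln(OS)/√(π²+ln²(OS)) = 0.326.
From t_p = π/ω_d, ω_d = π/0.00132 = 2380 rad/s, so ω_n = ω_d/√(1−ζ²) = 2520 rad/s.
t_s ≈ 4/(ζω_n) = 4/(0.326·2520) = 0.00487 s.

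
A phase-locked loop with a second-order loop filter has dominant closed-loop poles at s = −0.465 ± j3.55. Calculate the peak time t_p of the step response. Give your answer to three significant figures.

t_p = π/ω_d with ω_d = 3.55 (the imaginary part), so t_p = 0.885 s.

t_p ≈ 0.885 s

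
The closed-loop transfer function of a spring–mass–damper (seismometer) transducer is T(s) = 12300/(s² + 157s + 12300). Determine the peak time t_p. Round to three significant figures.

ω_n = √12300 = 111 rad/s; ζ = 157/(2·111) = 0.708.
The damped frequency ω_d = ω_n√(1−ζ²) = 78.3 rad/s. Then t_p = π/ω_d = 0.0401 s.

t_p ≈ 0.0401 s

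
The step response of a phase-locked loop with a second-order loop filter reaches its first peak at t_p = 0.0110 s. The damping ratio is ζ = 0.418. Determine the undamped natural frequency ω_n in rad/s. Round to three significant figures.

ω_n ≈ 314 rad/s

Peak time t_p = π/ω_d, so ω_d = π/t_p = π/0.0110 = 286 rad/s.
ω_n = ω_d/√(1−ζ²) = 286/√0.825 = 314 rad/s.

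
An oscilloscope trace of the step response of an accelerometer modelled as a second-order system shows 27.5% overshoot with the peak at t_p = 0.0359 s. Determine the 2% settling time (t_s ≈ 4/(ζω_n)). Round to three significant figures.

t_s ≈ 0.111 s

The overshoot fixes ζ = −ln(OS)/√(π²+ln²(OS)) = 0.380.
t_p = π/ω_d ⇒ ω_d = 87.5 rad/s; then ω_n = ω_d/√(1−ζ²) = 94.6 rad/s.
t_s ≈ 4/(ζω_n) = 4/(0.380·94.6) = 0.111 s.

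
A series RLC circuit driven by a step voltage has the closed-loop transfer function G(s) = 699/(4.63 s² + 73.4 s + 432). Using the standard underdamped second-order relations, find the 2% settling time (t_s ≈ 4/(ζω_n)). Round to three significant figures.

Dividing through by 4.63: denominator becomes s² + 15.85 s + 93.30.
So ω_n = √93.30 = 9.66 rad/s and ζ = 15.85/(2·9.66) = 0.821.
t_s ≈ 4/(ζω_n) = 0.505 s.

t_s ≈ 0.505 s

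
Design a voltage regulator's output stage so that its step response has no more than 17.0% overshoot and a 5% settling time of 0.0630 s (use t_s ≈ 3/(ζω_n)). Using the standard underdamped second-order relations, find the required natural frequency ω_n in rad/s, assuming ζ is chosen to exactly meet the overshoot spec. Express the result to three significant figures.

Inverting the overshoot relation: ζ = |ln 0.170|/√(π² + ln²0.170) = 0.491.
Then ω_n = 3/(ζ t_s) = 3/(0.491 × 0.0630) = 96.9 rad/s.

ω_n ≈ 96.9 rad/s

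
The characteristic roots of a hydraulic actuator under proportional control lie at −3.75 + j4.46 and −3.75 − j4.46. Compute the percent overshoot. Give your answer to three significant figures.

%OS ≈ 7.13%

With σ = 3.75, ω_d = 4.46: ω_n = √(σ²+ω_d²) = 5.83 rad/s, ζ = σ/ω_n = 0.644.
Overshoot: exp(−π·0.644/√(1−0.644²)) = 0.0713, i.e. 7.13%.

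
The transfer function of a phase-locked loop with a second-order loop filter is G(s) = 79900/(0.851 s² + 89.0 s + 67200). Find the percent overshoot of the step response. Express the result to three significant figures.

%OS ≈ 55.2%

Dividing through by 0.851: denominator becomes s² + 104.6 s + 78970.
So ω_n = √78970 = 281 rad/s and ζ = 104.6/(2·281) = 0.186.
%OS = 100·exp(−πζ/√(1−ζ²)) = 55.2%.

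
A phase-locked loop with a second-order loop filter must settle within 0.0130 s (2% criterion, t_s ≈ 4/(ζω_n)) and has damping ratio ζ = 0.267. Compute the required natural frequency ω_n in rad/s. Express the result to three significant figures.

ω_n ≈ 1150 rad/s

Rearranging t_s ≈ 4/(ζω_n) gives ω_n = 4/(ζ·t_s) = 4/(0.267 × 0.0130) = 1150 rad/s.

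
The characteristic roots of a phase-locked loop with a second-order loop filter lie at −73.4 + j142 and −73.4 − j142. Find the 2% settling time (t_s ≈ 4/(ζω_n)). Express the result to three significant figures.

t_s ≈ 0.0545 s

For poles at −σ ± jω_d, ζω_n = σ = 73.4, so t_s ≈ 4/σ = 0.0545 s.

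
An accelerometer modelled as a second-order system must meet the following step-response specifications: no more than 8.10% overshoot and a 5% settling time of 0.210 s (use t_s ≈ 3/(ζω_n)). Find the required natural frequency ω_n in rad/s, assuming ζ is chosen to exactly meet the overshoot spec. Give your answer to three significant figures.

Inverting the overshoot relation: ζ = |ln 0.0810|/√(π² + ln²0.0810) = 0.625.
Then ω_n = 3/(ζ t_s) = 3/(0.625 × 0.210) = 22.9 rad/s.

ω_n ≈ 22.9 rad/s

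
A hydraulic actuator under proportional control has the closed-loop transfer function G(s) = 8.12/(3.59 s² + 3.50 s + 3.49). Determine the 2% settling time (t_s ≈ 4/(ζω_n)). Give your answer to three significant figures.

t_s ≈ 8.21 s

Dividing through by 3.59: denominator becomes s² + 0.9749 s + 0.9721.
So ω_n = √0.9721 = 0.986 rad/s and ζ = 0.9749/(2·0.986) = 0.494.
t_s ≈ 4/(ζω_n) = 8.21 s.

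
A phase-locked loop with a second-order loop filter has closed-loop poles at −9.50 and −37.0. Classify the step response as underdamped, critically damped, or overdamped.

overdamped

Since the poles are distinct, negative and real, the response is overdamped.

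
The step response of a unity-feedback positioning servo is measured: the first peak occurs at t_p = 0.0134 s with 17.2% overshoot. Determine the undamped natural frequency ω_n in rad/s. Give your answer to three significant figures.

ω_n ≈ 269 rad/s

From the overshoot, ζ = −ln(OS)/√(π²+ln²(OS)) = 0.489.
t_p = π/ω_d ⇒ ω_d = 234 rad/s; then ω_n = ω_d/√(1−ζ²) = 269 rad/s.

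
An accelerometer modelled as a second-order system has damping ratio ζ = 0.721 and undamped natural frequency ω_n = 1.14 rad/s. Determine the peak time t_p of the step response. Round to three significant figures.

t_p ≈ 3.98 s

The damped frequency is ω_d = ω_n√(1−ζ²) = 1.14·√(1−0.520) = 0.790 rad/s.
Peak time t_p = π/ω_d = π/0.790 = 3.98 s.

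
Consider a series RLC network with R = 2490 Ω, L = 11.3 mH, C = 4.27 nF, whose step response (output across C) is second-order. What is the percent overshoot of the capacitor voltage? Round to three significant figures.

%OS ≈ 2.39%

For a series RLC circuit (capacitor voltage as output), ω_n = 1/√(LC) = 1/√(11.3 mH · 4.27 nF) = 144000 rad/s.
ζ = (R/2)·√(C/L) = (2490/2)·√(4.27 nF/11.3 mH) = 0.765.
Overshoot: exp(−π·0.765/√(1−0.765²)) = 0.0239, i.e. 2.39%.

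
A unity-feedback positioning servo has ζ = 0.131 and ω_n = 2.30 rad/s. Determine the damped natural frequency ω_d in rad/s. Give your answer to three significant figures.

ω_d ≈ 2.28 rad/s

ω_d = ω_n√(1−ζ²) = 2.30·√0.983 = 2.28 rad/s.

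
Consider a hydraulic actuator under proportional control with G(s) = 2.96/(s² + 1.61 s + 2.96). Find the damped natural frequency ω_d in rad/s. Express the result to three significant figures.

ω_d ≈ 1.52 rad/s

Matching coefficients with s² + 2ζω_n s + ω_n² gives ω_n² = 2.96 ⇒ ω_n = 1.72 rad/s, and ζ = 1.61/(2ω_n) = 0.468.
ω_d = 1.72·√(1 − 0.468²) = 1.52 rad/s.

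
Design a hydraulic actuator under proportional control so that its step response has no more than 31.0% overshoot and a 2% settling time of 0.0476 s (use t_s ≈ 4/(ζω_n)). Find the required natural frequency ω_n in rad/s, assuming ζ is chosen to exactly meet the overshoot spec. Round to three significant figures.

ζ = −ln(OS)/√(π² + (ln OS)²). With OS = 0.310, ln OS = −1.171 and ζ = 1.171/3.353 = 0.349.
From t_s ≈ 4/(ζω_n): ω_n = 4/(ζ·t_s) = 4/(0.349·0.0476) = 241 rad/s.

ω_n ≈ 241 rad/s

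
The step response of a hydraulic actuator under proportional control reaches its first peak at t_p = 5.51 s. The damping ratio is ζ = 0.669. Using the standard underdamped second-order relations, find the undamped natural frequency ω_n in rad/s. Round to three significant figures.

ω_n ≈ 0.767 rad/s

Peak time t_p = π/ω_d, so ω_d = π/t_p = π/5.51 = 0.570 rad/s.
ω_n = ω_d/√(1−ζ²) = 0.570/√0.552 = 0.767 rad/s.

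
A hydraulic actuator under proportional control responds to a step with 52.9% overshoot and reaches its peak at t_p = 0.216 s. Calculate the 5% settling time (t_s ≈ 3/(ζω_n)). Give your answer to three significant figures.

t_s ≈ 1.02 s

ζ from %OS: ζ = |ln 0.529|/√(π²+ln²0.529) = 0.199.
From t_p = π/ω_d, ω_d = π/0.216 = 14.5 rad/s, so ω_n = ω_d/√(1−ζ²) = 14.8 rad/s.
t_s ≈ 3/(ζω_n) = 3/(0.199·14.8) = 1.02 s.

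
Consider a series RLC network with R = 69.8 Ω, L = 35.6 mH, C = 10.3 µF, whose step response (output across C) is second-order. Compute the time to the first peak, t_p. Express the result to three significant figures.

For a series RLC circuit (capacitor voltage as output), ω_n = 1/√(LC) = 1/√(35.6 mH · 10.3 µF) = 1650 rad/s.
ζ = (R/2)·√(C/L) = (69.8/2)·√(10.3 µF/35.6 mH) = 0.594.
The damped frequency ω_d = ω_n√(1−ζ²) = 1330 rad/s. t_p = π/ω_d = 0.00236 s.

t_p ≈ 0.00236 s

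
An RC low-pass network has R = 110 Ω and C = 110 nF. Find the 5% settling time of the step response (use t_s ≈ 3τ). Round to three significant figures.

τ = RC = 110 × 110 nF = 0.0000121 s.
t_s ≈ 3τ = 0.0000363 s.

t_s ≈ 0.0000363 s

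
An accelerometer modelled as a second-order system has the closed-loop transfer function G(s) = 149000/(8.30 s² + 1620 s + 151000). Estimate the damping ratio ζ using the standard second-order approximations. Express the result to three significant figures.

Dividing through by 8.30: denominator becomes s² + 195.2 s + 18190.
So ω_n = √18190 = 135 rad/s and ζ = 195.2/(2·135) = 0.724.

ζ ≈ 0.724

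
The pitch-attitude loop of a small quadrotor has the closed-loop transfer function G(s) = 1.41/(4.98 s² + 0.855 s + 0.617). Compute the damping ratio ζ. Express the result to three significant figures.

Dividing through by 4.98: denominator becomes s² + 0.1717 s + 0.1239.
So ω_n = √0.1239 = 0.352 rad/s and ζ = 0.1717/(2·0.352) = 0.244.

ζ ≈ 0.244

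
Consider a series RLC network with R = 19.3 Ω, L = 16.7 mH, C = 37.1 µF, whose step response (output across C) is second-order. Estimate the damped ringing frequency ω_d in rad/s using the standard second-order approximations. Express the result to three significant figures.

For a series RLC circuit (capacitor voltage as output), ω_n = 1/√(LC) = 1/√(16.7 mH · 37.1 µF) = 1270 rad/s.
ζ = (R/2)·√(C/L) = (19.3/2)·√(37.1 µF/16.7 mH) = 0.455.
The damped frequency ω_d = ω_n√(1−ζ²) = 1130 rad/s.

ω_d ≈ 1130 rad/s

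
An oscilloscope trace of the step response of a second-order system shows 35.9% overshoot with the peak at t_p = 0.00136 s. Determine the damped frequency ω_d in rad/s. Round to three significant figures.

ω_d ≈ 2310 rad/s

t_p = π/ω_d, so ω_d = π/0.00136 = 2310 rad/s.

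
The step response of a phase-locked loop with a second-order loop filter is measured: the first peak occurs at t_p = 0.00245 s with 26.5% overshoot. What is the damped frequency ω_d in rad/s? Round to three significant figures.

t_p = π/ω_d, so ω_d = π/0.00245 = 1280 rad/s.

ω_d ≈ 1280 rad/s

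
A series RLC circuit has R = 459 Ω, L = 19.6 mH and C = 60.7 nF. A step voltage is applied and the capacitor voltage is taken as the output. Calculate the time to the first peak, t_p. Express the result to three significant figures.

t_p ≈ 0.000118 s

For a series RLC circuit (capacitor voltage as output), ω_n = 1/√(LC) = 1/√(19.6 mH · 60.7 nF) = 29000 rad/s.
ζ = (R/2)·√(C/L) = (459/2)·√(60.7 nF/19.6 mH) = 0.404.
The damped frequency ω_d = ω_n√(1−ζ²) = 26500 rad/s. t_p = π/ω_d = 0.000118 s.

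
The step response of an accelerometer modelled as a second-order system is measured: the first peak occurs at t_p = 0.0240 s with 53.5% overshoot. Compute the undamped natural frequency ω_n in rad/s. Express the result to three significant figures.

ω_n ≈ 133 rad/s

ζ from %OS: ζ = |ln 0.535|/√(π²+ln²0.535) = 0.195.
t_p = π/ω_d ⇒ ω_d = 131 rad/s; then ω_n = ω_d/√(1−ζ²) = 133 rad/s.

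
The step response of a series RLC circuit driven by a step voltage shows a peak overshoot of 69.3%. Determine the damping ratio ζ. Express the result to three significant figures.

ζ = −ln(OS)/√(π² + (ln OS)²). With OS = 0.693, ln OS = −0.3667 and ζ = 0.3667/3.163 = 0.116.

ζ ≈ 0.116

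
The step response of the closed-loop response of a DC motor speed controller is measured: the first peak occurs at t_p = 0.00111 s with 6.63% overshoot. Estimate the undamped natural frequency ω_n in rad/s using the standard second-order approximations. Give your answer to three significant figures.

ζ from %OS: ζ = |ln 0.0663|/√(π²+ln²0.0663) = 0.654.
t_p = π/ω_d ⇒ ω_d = 2830 rad/s; then ω_n = ω_d/√(1−ζ²) = 3740 rad/s.

ω_n ≈ 3740 rad/s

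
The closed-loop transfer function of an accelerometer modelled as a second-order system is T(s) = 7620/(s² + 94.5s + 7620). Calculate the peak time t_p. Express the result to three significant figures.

t_p ≈ 0.0428 s

Comparing the denominator to s² + 2ζω_n s + ω_n²: ω_n = √7620 = 87.3 rad/s, and 2ζω_n = 94.5 so ζ = 94.5/(2·87.3) = 0.541.
ω_d = ω_n√(1−ζ²) = 73.4 rad/s. Then t_p = π/ω_d = 0.0428 s.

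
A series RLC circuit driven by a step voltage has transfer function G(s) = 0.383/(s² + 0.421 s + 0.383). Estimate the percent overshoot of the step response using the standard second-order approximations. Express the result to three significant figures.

%OS ≈ 32.1%

Comparing the denominator to s² + 2ζω_n s + ω_n²: ω_n = √0.383 = 0.619 rad/s, and 2ζω_n = 0.421 so ζ = 0.421/(2·0.619) = 0.340.
Overshoot: exp(−π·0.340/√(1−0.340²)) = 0.321, i.e. 32.1%.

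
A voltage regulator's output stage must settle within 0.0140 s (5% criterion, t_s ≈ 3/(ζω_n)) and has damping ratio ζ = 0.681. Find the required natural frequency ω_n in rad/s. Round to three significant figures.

ω_n ≈ 315 rad/s

Rearranging t_s ≈ 3/(ζω_n) gives ω_n = 3/(ζ·t_s) = 3/(0.681 × 0.0140) = 315 rad/s.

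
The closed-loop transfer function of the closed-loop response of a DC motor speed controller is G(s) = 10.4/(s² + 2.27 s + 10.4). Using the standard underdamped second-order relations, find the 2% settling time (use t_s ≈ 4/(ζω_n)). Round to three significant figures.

t_s ≈ 3.52 s

Matching coefficients with s² + 2ζω_n s + ω_n² gives ω_n² = 10.4 ⇒ ω_n = 3.22 rad/s, and ζ = 2.27/(2ω_n) = 0.352.
t_s ≈ 4/(ζω_n) = 4/(0.352·3.22) = 3.52 s.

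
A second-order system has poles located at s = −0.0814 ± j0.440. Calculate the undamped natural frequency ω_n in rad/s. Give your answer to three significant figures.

|pole| = ω_n = √(0.0814² + 0.440²) = 0.447 rad/s; ζ = cos θ = σ/ω_n = 0.182.

ω_n ≈ 0.447 rad/s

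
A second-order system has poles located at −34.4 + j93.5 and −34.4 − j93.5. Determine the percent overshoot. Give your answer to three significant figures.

%OS ≈ 31.5%

The poles are at −σ ± jω_d with σ = 34.4 and ω_d = 93.5, so ω_n = √(σ²+ω_d²) = 99.6 rad/s and ζ = σ/ω_n = 0.345.
%OS = 100·exp(−πζ/√(1−ζ²)) = 31.5%.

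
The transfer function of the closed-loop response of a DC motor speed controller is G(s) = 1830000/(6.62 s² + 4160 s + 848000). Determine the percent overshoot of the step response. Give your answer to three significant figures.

%OS ≈ 0.315%

Dividing through by 6.62: denominator becomes s² + 628.4 s + 128100.
So ω_n = √128100 = 358 rad/s and ζ = 628.4/(2·358) = 0.878.
%OS = 100·exp(−πζ/√(1−ζ²)) = 0.315%.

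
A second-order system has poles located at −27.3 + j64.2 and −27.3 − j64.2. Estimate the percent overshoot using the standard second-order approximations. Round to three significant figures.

|pole| = ω_n = √(27.3² + 64.2²) = 69.8 rad/s; ζ = cos θ = σ/ω_n = 0.391.
%OS = 100 e^{−πζ/√(1−ζ²)} with ζ = 0.391 gives 26.3%.

%OS ≈ 26.3%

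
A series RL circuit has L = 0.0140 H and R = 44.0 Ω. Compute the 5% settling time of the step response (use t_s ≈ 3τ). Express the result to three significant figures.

t_s ≈ 0.000955 s

τ = L/R = 0.0140/44.0 = 0.000318 s.
t_s ≈ 3τ = 0.000955 s.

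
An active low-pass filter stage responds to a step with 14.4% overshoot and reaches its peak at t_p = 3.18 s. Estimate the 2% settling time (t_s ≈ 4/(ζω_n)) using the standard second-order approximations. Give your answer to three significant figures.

From the overshoot, ζ = −ln(OS)/√(π²+ln²(OS)) = 0.525.
From t_p = π/ω_d, ω_d = π/3.18 = 0.988 rad/s, so ω_n = ω_d/√(1−ζ²) = 1.16 rad/s.
t_s ≈ 4/(ζω_n) = 4/(0.525·1.16) = 6.56 s.

t_s ≈ 6.56 s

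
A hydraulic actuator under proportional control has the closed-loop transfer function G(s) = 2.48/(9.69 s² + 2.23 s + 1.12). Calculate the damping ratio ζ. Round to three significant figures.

ζ ≈ 0.338

Dividing through by 9.69: denominator becomes s² + 0.2301 s + 0.1156.
So ω_n = √0.1156 = 0.340 rad/s and ζ = 0.2301/(2·0.340) = 0.338.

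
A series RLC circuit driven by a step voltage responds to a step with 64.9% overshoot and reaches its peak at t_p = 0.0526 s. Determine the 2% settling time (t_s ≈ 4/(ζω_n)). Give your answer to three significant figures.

From the overshoot, ζ = −ln(OS)/√(π²+ln²(OS)) = 0.136.
t_p = π/ω_d ⇒ ω_d = 59.7 rad/s; then ω_n = ω_d/√(1−ζ²) = 60.3 rad/s.
t_s ≈ 4/(ζω_n) = 4/(0.136·60.3) = 0.487 s.

t_s ≈ 0.487 s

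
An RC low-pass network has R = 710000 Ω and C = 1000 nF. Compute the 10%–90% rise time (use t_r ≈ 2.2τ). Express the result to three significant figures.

t_r ≈ 1.56 s

τ = RC = 710000 × 1000 nF = 0.710 s.
t_r ≈ 2.2τ = 1.56 s.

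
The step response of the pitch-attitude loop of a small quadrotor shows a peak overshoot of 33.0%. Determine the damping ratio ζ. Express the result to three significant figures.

ζ ≈ 0.333

From %OS = 100·exp(−πζ/√(1−ζ²)), invert to get ζ = −ln(OS)/√(π² + ln²(OS)) with OS = 0.330.
−ln 0.330 = 1.109, so ζ = 1.109/√(π² + 1.229) = 0.333.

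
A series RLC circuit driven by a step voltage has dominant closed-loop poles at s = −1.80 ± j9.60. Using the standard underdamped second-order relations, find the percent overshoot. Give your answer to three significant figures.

%OS ≈ 55.5%

With σ = 1.80, ω_d = 9.60: ω_n = √(σ²+ω_d²) = 9.77 rad/s, ζ = σ/ω_n = 0.184.
Overshoot: exp(−π·0.184/√(1−0.184²)) = 0.555, i.e. 55.5%.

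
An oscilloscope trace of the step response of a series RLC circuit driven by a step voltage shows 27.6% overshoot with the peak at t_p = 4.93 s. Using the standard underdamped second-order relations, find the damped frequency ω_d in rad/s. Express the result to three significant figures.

ω_d ≈ 0.637 rad/s

t_p = π/ω_d, so ω_d = π/4.93 = 0.637 rad/s.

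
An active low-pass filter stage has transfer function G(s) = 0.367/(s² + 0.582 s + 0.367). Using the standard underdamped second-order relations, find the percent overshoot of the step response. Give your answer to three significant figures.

%OS ≈ 17.9%

ω_n = √0.367 = 0.606 rad/s; ζ = 0.582/(2·0.606) = 0.480.
%OS = 100 e^{−πζ/√(1−ζ²)} with ζ = 0.480 gives 17.9%.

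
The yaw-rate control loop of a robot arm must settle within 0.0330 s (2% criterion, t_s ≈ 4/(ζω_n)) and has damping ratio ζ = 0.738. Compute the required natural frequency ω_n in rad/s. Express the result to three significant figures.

Rearranging t_s ≈ 4/(ζω_n) gives ω_n = 4/(ζ·t_s) = 4/(0.738 × 0.0330) = 164 rad/s.

ω_n ≈ 164 rad/s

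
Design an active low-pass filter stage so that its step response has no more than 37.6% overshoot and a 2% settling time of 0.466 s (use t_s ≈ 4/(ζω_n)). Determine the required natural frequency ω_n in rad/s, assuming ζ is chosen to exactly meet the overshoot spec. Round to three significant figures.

ω_n ≈ 28.9 rad/s

ζ = −ln(OS)/√(π² + (ln OS)²). With OS = 0.376, ln OS = −0.9782 and ζ = 0.9782/3.290 = 0.297.
From t_s ≈ 4/(ζω_n): ω_n = 4/(ζ·t_s) = 4/(0.297·0.466) = 28.9 rad/s.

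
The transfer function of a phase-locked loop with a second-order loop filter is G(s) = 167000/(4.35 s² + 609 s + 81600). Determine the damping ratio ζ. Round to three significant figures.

Dividing through by 4.35: denominator becomes s² + 140.0 s + 18760.
So ω_n = √18760 = 137 rad/s and ζ = 140.0/(2·137) = 0.511.

ζ ≈ 0.511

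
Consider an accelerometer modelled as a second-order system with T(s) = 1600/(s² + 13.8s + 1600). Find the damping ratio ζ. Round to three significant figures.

Matching coefficients with s² + 2ζω_n s + ω_n² gives ω_n² = 1600 ⇒ ω_n = 40.0 rad/s, and ζ = 13.8/(2ω_n) = 0.173.

ζ ≈ 0.173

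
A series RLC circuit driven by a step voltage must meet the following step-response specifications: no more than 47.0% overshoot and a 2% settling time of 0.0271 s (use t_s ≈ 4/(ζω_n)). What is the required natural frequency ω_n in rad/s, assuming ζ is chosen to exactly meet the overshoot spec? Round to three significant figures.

ω_n ≈ 632 rad/s

Inverting the overshoot relation: ζ = |ln 0.470|/√(π² + ln²0.470) = 0.234.
Then ω_n = 4/(ζ t_s) = 4/(0.234 × 0.0271) = 632 rad/s.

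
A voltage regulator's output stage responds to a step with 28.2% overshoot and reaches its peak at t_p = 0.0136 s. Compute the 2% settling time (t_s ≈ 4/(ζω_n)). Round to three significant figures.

t_s ≈ 0.0430 s

From the overshoot, ζ = −ln(OS)/√(π²+ln²(OS)) = 0.374.
t_p = π/ω_d ⇒ ω_d = 231 rad/s; then ω_n = ω_d/√(1−ζ²) = 249 rad/s.
t_s ≈ 4/(ζω_n) = 4/(0.374·249) = 0.0430 s.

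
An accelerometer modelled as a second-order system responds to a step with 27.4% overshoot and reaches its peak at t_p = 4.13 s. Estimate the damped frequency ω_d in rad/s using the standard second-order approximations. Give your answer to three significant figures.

ω_d ≈ 0.761 rad/s

t_p = π/ω_d, so ω_d = π/4.13 = 0.761 rad/s.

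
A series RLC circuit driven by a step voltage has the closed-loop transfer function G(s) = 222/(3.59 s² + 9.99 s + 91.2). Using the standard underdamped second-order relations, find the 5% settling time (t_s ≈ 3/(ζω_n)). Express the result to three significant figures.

Dividing through by 3.59: denominator becomes s² + 2.783 s + 25.40.
So ω_n = √25.40 = 5.04 rad/s and ζ = 2.783/(2·5.04) = 0.276.
t_s ≈ 3/(ζω_n) = 2.16 s.

t_s ≈ 2.16 s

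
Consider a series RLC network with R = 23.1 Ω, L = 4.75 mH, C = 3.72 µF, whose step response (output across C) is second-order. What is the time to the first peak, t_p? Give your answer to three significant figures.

t_p ≈ 0.000441 s

For a series RLC circuit (capacitor voltage as output), ω_n = 1/√(LC) = 1/√(4.75 mH · 3.72 µF) = 7520 rad/s.
ζ = (R/2)·√(C/L) = (23.1/2)·√(3.72 µF/4.75 mH) = 0.323.
The damped frequency ω_d = ω_n√(1−ζ²) = 7120 rad/s. t_p = π/ω_d = 0.000441 s.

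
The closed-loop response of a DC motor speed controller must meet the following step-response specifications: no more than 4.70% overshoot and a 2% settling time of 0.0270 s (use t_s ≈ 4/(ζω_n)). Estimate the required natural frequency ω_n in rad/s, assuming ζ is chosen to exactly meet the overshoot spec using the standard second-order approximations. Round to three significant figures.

ζ = −ln(OS)/√(π² + (ln OS)²). With OS = 0.0470, ln OS = −3.058 and ζ = 3.058/4.384 = 0.697.
Then ω_n = 4/(ζ t_s) = 4/(0.697 × 0.0270) = 212 rad/s.

ω_n ≈ 212 rad/s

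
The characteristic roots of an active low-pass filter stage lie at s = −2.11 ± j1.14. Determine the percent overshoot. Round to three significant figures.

|pole| = ω_n = √(2.11² + 1.14²) = 2.40 rad/s; ζ = cos θ = σ/ω_n = 0.880.
%OS = 100·exp(−πζ/√(1−ζ²)) = 0.298%.

%OS ≈ 0.298%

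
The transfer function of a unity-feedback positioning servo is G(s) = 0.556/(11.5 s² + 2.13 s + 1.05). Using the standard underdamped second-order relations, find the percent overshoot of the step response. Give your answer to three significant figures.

Dividing through by 11.5: denominator becomes s² + 0.1852 s + 0.09130.
So ω_n = √0.09130 = 0.302 rad/s and ζ = 0.1852/(2·0.302) = 0.306.
Overshoot: exp(−π·0.306/√(1−0.306²)) = 0.364, i.e. 36.4%.

%OS ≈ 36.4%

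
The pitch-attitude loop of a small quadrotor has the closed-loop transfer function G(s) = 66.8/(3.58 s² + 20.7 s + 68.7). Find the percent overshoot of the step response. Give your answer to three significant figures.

%OS ≈ 6.33%

Dividing through by 3.58: denominator becomes s² + 5.782 s + 19.19.
So ω_n = √19.19 = 4.38 rad/s and ζ = 5.782/(2·4.38) = 0.660.
Overshoot: exp(−π·0.660/√(1−0.660²)) = 0.0633, i.e. 6.33%.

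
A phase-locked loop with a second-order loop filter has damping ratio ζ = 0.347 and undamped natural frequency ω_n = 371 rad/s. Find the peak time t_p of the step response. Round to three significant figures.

t_p ≈ 0.00903 s

The damped frequency is ω_d = ω_n√(1−ζ²) = 371·√(1−0.120) = 348 rad/s.
Peak time t_p = π/ω_d = π/348 = 0.00903 s.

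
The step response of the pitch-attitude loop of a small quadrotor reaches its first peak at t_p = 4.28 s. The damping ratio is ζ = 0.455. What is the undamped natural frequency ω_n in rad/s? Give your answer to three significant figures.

ω_n ≈ 0.824 rad/s

Peak time t_p = π/ω_d, so ω_d = π/t_p = π/4.28 = 0.734 rad/s.
ω_n = ω_d/√(1−ζ²) = 0.734/√0.793 = 0.824 rad/s.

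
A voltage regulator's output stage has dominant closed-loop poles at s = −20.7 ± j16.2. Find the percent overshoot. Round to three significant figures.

With σ = 20.7, ω_d = 16.2: ω_n = √(σ²+ω_d²) = 26.3 rad/s, ζ = σ/ω_n = 0.788.
Overshoot: exp(−π·0.788/√(1−0.788²)) = 0.0181, i.e. 1.81%.

%OS ≈ 1.81%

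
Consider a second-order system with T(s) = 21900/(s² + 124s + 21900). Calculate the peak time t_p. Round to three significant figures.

Matching coefficients with s² + 2ζω_n s + ω_n² gives ω_n² = 21900 ⇒ ω_n = 148 rad/s, and ζ = 124/(2ω_n) = 0.419.
The damped frequency ω_d = ω_n√(1−ζ²) = 134 rad/s. Then t_p = π/ω_d = 0.0234 s.

t_p ≈ 0.0234 s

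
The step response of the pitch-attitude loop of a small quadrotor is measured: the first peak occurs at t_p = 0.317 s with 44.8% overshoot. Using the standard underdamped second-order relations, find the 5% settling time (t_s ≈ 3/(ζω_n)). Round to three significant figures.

t_s ≈ 1.18 s

The overshoot fixes ζ = −ln(OS)/√(π²+ln²(OS)) = 0.248.
From t_p = π/ω_d, ω_d = π/0.317 = 9.91 rad/s, so ω_n = ω_d/√(1−ζ²) = 10.2 rad/s.
t_s ≈ 3/(ζω_n) = 3/(0.248·10.2) = 1.18 s.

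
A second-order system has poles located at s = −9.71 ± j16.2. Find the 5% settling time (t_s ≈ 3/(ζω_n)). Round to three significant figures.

For poles at −σ ± jω_d, ζω_n = σ = 9.71, so t_s ≈ 3/σ = 0.309 s.

t_s ≈ 0.309 s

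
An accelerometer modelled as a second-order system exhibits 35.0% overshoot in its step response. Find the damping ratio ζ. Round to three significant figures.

Inverting the overshoot relation: ζ = |ln 0.350|/√(π² + ln²0.350) = 0.317.

ζ ≈ 0.317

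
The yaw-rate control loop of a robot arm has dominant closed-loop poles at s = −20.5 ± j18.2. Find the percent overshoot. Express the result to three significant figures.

With σ = 20.5, ω_d = 18.2: ω_n = √(σ²+ω_d²) = 27.4 rad/s, ζ = σ/ω_n = 0.748.
%OS = 100 e^{−πζ/√(1−ζ²)} with ζ = 0.748 gives 2.91%.

%OS ≈ 2.91%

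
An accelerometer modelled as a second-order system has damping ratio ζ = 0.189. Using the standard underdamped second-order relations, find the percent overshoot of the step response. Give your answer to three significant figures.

%OS ≈ 54.6%

For an underdamped second-order system, %OS = 100·exp(−πζ/√(1−ζ²)).
πζ/√(1−ζ²) = π·0.189/√(1−0.0357) = 0.6047, so %OS = 100·e^(−0.6047) = 54.6%.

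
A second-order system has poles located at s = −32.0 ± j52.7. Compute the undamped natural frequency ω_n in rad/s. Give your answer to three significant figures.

ω_n ≈ 61.7 rad/s

|pole| = ω_n = √(32.0² + 52.7²) = 61.7 rad/s; ζ = cos θ = σ/ω_n = 0.519.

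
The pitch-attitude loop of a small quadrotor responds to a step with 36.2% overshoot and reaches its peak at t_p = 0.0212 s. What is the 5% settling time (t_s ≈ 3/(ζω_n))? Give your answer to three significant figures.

The overshoot fixes ζ = −ln(OS)/√(π²+ln²(OS)) = 0.308.
t_p = π/ω_d ⇒ ω_d = 148 rad/s; then ω_n = ω_d/√(1−ζ²) = 156 rad/s.
t_s ≈ 3/(ζω_n) = 3/(0.308·156) = 0.0626 s.

t_s ≈ 0.0626 s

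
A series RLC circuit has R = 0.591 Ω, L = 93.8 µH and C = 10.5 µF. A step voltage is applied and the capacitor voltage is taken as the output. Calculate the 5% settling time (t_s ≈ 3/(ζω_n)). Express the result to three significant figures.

t_s ≈ 0.000952 s

For a series RLC circuit (capacitor voltage as output), ω_n = 1/√(LC) = 1/√(93.8 µH · 10.5 µF) = 31900 rad/s.
ζ = (R/2)·√(C/L) = (0.591/2)·√(10.5 µF/93.8 µH) = 0.0989.
t_s ≈ 3/(ζω_n) = 0.000952 s.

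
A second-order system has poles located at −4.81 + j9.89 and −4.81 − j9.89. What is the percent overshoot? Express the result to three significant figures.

%OS ≈ 21.7%

|pole| = ω_n = √(4.81² + 9.89²) = 11.0 rad/s; ζ = cos θ = σ/ω_n = 0.437.
%OS = 100·exp(−πζ/√(1−ζ²)) = 21.7%.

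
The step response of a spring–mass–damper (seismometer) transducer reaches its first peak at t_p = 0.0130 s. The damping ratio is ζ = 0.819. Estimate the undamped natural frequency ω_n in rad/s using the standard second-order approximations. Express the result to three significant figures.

Peak time t_p = π/ω_d, so ω_d = π/t_p = π/0.0130 = 242 rad/s.
ω_n = ω_d/√(1−ζ²) = 242/√0.329 = 421 rad/s.

ω_n ≈ 421 rad/s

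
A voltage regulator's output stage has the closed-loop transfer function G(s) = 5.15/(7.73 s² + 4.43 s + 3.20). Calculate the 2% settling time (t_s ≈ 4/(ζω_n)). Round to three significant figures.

Dividing through by 7.73: denominator becomes s² + 0.5731 s + 0.4140.
So ω_n = √0.4140 = 0.643 rad/s and ζ = 0.5731/(2·0.643) = 0.445.
t_s ≈ 4/(ζω_n) = 14.0 s.

t_s ≈ 14.0 s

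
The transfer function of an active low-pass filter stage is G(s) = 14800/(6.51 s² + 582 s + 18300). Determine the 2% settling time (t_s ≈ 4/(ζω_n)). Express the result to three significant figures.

t_s ≈ 0.0895 s

Dividing through by 6.51: denominator becomes s² + 89.40 s + 2811.
So ω_n = √2811 = 53.0 rad/s and ζ = 89.40/(2·53.0) = 0.843.
t_s ≈ 4/(ζω_n) = 0.0895 s.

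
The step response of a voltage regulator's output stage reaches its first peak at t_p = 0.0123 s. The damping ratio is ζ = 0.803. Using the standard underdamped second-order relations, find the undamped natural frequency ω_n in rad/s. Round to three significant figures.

ω_n ≈ 429 rad/s

Peak time t_p = π/ω_d, so ω_d = π/t_p = π/0.0123 = 255 rad/s.
ω_n = ω_d/√(1−ζ²) = 255/√0.355 = 429 rad/s.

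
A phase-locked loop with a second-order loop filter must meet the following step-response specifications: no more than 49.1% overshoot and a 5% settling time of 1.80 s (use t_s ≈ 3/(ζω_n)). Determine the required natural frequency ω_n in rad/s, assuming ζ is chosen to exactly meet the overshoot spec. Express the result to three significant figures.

ω_n ≈ 7.55 rad/s

Inverting the overshoot relation: ζ = |ln 0.491|/√(π² + ln²0.491) = 0.221.
From t_s ≈ 3/(ζω_n): ω_n = 3/(ζ·t_s) = 3/(0.221·1.80) = 7.55 rad/s.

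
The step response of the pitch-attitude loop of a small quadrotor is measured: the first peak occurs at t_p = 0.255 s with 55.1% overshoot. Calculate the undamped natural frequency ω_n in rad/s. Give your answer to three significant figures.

ω_n ≈ 12.5 rad/s

The overshoot fixes ζ = −ln(OS)/√(π²+ln²(OS)) = 0.186.
t_p = π/ω_d ⇒ ω_d = 12.3 rad/s; then ω_n = ω_d/√(1−ζ²) = 12.5 rad/s.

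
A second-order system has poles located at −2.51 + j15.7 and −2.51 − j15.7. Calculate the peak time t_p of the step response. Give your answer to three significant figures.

t_p = π/ω_d with ω_d = 15.7 (the imaginary part), so t_p = 0.200 s.

t_p ≈ 0.200 s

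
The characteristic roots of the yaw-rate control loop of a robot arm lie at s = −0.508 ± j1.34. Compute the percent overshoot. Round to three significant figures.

With σ = 0.508, ω_d = 1.34: ω_n = √(σ²+ω_d²) = 1.43 rad/s, ζ = σ/ω_n = 0.354.
%OS = 100 e^{−πζ/√(1−ζ²)} with ζ = 0.354 gives 30.4%.

%OS ≈ 30.4%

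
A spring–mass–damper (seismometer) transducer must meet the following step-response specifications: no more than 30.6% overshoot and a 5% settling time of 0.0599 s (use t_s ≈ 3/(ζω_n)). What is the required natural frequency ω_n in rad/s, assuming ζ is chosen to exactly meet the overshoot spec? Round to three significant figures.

ω_n ≈ 142 rad/s

ζ = −ln(OS)/√(π² + (ln OS)²). With OS = 0.306, ln OS = −1.184 and ζ = 1.184/3.357 = 0.353.
Then ω_n = 3/(ζ t_s) = 3/(0.353 × 0.0599) = 142 rad/s.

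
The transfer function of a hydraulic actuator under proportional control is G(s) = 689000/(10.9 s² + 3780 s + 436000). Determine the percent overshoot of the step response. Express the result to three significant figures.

%OS ≈ 0.423%

Dividing through by 10.9: denominator becomes s² + 346.8 s + 40000.
So ω_n = √40000 = 200 rad/s and ζ = 346.8/(2·200) = 0.867.
%OS = 100·exp(−πζ/√(1−ζ²)) = 0.423%.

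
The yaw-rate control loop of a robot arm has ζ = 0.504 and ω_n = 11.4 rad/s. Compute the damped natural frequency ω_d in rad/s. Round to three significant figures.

ω_d = ω_n√(1−ζ²) = 11.4·√0.746 = 9.85 rad/s.

ω_d ≈ 9.85 rad/s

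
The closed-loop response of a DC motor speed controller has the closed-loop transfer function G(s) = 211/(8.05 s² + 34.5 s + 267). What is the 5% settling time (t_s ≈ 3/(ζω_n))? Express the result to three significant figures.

t_s ≈ 1.40 s

Dividing through by 8.05: denominator becomes s² + 4.286 s + 33.17.
So ω_n = √33.17 = 5.76 rad/s and ζ = 4.286/(2·5.76) = 0.372.
t_s ≈ 3/(ζω_n) = 1.40 s.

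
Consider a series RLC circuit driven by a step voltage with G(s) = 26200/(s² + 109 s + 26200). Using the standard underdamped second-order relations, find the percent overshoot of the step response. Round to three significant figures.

%OS ≈ 32.5%

Comparing the denominator to s² + 2ζω_n s + ω_n²: ω_n = √26200 = 162 rad/s, and 2ζω_n = 109 so ζ = 109/(2·162) = 0.337.
%OS = 100·exp(−πζ/√(1−ζ²)) = 32.5%.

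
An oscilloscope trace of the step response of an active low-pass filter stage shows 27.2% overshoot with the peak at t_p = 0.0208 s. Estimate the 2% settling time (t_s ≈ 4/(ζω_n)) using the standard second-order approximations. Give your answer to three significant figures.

t_s ≈ 0.0639 s

From the overshoot, ζ = −ln(OS)/√(π²+ln²(OS)) = 0.383.
t_p = π/ω_d ⇒ ω_d = 151 rad/s; then ω_n = ω_d/√(1−ζ²) = 163 rad/s.
t_s ≈ 4/(ζω_n) = 4/(0.383·163) = 0.0639 s.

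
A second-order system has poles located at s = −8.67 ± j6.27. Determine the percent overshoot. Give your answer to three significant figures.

|pole| = ω_n = √(8.67² + 6.27²) = 10.7 rad/s; ζ = cos θ = σ/ω_n = 0.810.
Overshoot: exp(−π·0.810/√(1−0.810²)) = 0.0130, i.e. 1.30%.

%OS ≈ 1.30%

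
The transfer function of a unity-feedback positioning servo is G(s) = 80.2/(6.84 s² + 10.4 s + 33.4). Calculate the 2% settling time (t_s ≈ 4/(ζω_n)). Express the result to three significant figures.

t_s ≈ 5.26 s

Dividing through by 6.84: denominator becomes s² + 1.520 s + 4.883.
So ω_n = √4.883 = 2.21 rad/s and ζ = 1.520/(2·2.21) = 0.344.
t_s ≈ 4/(ζω_n) = 5.26 s.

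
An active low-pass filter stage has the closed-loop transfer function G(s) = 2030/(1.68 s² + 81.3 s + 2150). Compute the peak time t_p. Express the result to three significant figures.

Dividing through by 1.68: denominator becomes s² + 48.39 s + 1280.
So ω_n = √1280 = 35.8 rad/s and ζ = 48.39/(2·35.8) = 0.676.
ω_d = 35.8·√(1 − 0.676²) = 26.3 rad/s. t_p = π/ω_d = 0.119 s.

t_p ≈ 0.119 s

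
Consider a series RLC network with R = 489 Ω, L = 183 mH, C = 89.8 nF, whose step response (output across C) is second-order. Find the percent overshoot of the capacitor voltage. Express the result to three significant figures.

For a series RLC circuit (capacitor voltage as output), ω_n = 1/√(LC) = 1/√(183 mH · 89.8 nF) = 7800 rad/s.
ζ = (R/2)·√(C/L) = (489/2)·√(89.8 nF/183 mH) = 0.171.
Overshoot: exp(−π·0.171/√(1−0.171²)) = 0.579, i.e. 57.9%.

%OS ≈ 57.9%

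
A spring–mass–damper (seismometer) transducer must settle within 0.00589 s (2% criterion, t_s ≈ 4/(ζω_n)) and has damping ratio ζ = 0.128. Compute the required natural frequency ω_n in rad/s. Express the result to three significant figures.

Rearranging t_s ≈ 4/(ζω_n) gives ω_n = 4/(ζ·t_s) = 4/(0.128 × 0.00589) = 5310 rad/s.

ω_n ≈ 5310 rad/s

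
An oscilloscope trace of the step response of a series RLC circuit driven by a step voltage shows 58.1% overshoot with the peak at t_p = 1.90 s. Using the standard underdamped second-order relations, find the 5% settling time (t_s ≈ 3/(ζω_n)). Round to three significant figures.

ζ from %OS: ζ = |ln 0.581|/√(π²+ln²0.581) = 0.170.
t_p = π/ω_d ⇒ ω_d = 1.65 rad/s; then ω_n = ω_d/√(1−ζ²) = 1.68 rad/s.
t_s ≈ 3/(ζω_n) = 3/(0.170·1.68) = 10.5 s.

t_s ≈ 10.5 s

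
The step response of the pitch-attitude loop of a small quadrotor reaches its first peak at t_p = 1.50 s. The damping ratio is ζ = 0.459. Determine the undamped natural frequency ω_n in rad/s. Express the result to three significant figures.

ω_n ≈ 2.36 rad/s

Peak time t_p = π/ω_d, so ω_d = π/t_p = π/1.50 = 2.09 rad/s.
ω_n = ω_d/√(1−ζ²) = 2.09/√0.789 = 2.36 rad/s.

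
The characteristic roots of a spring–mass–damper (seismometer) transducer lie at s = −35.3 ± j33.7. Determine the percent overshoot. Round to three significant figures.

With σ = 35.3, ω_d = 33.7: ω_n = √(σ²+ω_d²) = 48.8 rad/s, ζ = σ/ω_n = 0.723.
%OS = 100·exp(−πζ/√(1−ζ²)) = 3.72%.

%OS ≈ 3.72%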